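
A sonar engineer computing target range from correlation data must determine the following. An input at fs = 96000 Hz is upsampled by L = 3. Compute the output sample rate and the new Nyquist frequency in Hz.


Step 1 — output sample rate after interpolation by L:
fs_out = L * fs_in = 3 * 96000 = 288000 Hz

Step 2 — Nyquist frequency of the output stream:
f_Nyq = fs_out / 2 = 288000 / 2 = 144000.0 Hz

fs_out = 288000 Hz; f_Nyquist = 144000.0 Hz


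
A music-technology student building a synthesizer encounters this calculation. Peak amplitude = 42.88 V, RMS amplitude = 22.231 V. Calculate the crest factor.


Crest factor is the ratio of peak to RMS:
CF = V_peak / V_rms
   = 42.88 / 22.231
   = 1.9288

1.9288


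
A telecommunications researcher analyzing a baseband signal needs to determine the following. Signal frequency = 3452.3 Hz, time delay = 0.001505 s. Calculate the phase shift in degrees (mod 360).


Phase shift from frequency and time delay:
phi = 360 * f * t_delay
    = 360 * 3452.3 * 0.001505
    = 1870.46 degrees
    mod 360 = 70.46 degrees

70.46 degrees


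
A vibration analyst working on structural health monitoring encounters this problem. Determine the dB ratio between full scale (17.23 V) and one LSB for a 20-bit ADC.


Dynamic range from full-scale to LSB:
V_min = V_max / 2^bits = 17.23 / 2^20
DR = 20 * log10(V_max / V_min)
   = 20 * log10(2^20)
   = 20 * 20 * log10(2)
   = 120.41 dB

120.41 dB


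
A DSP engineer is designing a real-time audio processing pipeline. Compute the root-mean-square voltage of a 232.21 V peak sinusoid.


RMS voltage for a sinusoidal waveform:
V_rms = V_peak / sqrt(2)
      = 232.21 / 1.414214
      = 164.197 V

164.197 V


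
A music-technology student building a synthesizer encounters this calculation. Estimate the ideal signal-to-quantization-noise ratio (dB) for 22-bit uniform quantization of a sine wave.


Theoretical SNR for a full-scale sinusoid:
SNR = 6.02 * N + 1.76
    = 6.02 * 22 + 1.76
    = 132.44 + 1.76
    = 134.2 dB

134.2 dB


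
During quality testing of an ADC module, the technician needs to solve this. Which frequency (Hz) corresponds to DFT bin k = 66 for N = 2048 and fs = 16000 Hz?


Frequency of DFT bin k:
f_k = k * fs / N
    = 66 * 16000 / 2048
    = 1056000 / 2048
    = 515.625 Hz

515.625 Hz


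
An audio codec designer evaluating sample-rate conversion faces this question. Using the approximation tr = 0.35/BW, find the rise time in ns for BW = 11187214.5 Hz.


Rise time from bandwidth relationship:
tr = 0.35 / BW
   = 0.35 / 11187214.5
   = 3.12857146e-08 s
   = 31.2857 ns

31.2857 ns


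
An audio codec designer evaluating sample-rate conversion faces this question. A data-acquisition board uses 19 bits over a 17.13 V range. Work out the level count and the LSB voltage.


Step 1 — number of quantization levels:
L = 2^N = 2^19 = 524288

Step 2 — LSB step size:
delta = Vfs / L
      = 17.13 / 524288
      = 3.267e-05 V

Levels = 524288; step size = 3.267e-05 V


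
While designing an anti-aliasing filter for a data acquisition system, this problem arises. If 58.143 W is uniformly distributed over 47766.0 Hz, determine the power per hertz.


Power spectral density:
PSD = P / BW
    = 58.143 / 47766.0
    = 0.00121725 W/Hz

0.00121725 W/Hz


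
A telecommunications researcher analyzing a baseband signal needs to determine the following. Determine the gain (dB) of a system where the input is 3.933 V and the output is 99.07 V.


Voltage gain in dB:
G = 20 * log10(Vout / Vin)
  = 20 * log10(99.07 / 3.933)
  = 20 * log10(25.189423)
  = 20 * 1.401218
  = 28.02 dB

28.02 dB


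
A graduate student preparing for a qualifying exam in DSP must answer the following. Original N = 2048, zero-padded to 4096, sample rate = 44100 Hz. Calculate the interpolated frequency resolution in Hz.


Frequency resolution after zero-padding:
N_padded = 2048 * 2 = 4096
df = fs / N_padded
   = 44100 / 4096
   = 10.7666 Hz

10.7666 Hz


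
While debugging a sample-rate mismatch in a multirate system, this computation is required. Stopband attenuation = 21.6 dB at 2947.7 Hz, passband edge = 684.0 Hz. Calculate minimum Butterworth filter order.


Butterworth filter order formula:
n = log10(10^(A/10) - 1) / (2 * log10(f_stop/f_pass))
10^(21.6/10) - 1 = 143.544
f_stop/f_pass = 2947.7 / 684.0 = 4.3095
n = 1.6999 -> ceil = 2

2


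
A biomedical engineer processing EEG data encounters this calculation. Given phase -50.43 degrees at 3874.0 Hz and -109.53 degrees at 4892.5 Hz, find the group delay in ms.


Group delay from phase difference:
tau = -d(phi)/d(omega)
d(phi) = -59.1 deg = -1.03149 rad
d(omega) = 2*pi*(4892.5 - 3874.0) = 6399.4242 rad/s
tau = -(-1.03149) / 6399.4242
    = 0.1612 ms

0.1612 ms


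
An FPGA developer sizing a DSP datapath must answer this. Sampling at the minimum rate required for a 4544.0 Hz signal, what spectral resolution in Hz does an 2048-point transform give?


Step 1 — Nyquist sampling rate:
fs = 2 * fmax = 2 * 4544.0 = 9088.0 Hz

Step 2 — DFT bin spacing:
df = fs / N = 9088.0 / 2048 = 4.4375 Hz

4.4375 Hz


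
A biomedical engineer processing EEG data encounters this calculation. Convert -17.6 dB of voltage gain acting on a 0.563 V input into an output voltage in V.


Output voltage from dB gain:
V_out = V_in * 10^(gain_dB / 20)
      = 0.563 * 10^(-17.6 / 20)
      = 0.563 * 0.131826
      = 0.0742 V

0.0742 V


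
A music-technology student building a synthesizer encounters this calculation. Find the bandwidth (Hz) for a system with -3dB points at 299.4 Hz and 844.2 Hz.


Bandwidth is the difference of -3dB frequencies:
BW = f_high - f_low
   = 844.2 - 299.4
   = 544.8 Hz

544.8 Hz


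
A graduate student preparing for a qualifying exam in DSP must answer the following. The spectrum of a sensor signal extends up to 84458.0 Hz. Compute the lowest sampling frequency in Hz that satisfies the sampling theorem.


The Nyquist rate is twice the maximum frequency component.
fs_min = 2 * fmax
      = 2 * 84458.0
      = 168916.0 Hz

168916.0


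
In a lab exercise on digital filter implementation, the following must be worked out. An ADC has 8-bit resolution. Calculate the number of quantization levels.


Number of quantization levels = 2^N
= 2^8
= 256

256


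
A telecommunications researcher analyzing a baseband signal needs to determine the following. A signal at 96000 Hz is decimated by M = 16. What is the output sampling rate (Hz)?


Decimation reduces the sample rate:
fs_out = fs_in / M
       = 96000 / 16
       = 6000.0 Hz

6000.0 Hz


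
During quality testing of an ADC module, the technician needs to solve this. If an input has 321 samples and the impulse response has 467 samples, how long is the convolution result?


Linear convolution output length:
L = N + M - 1
  = 321 + 467 - 1
  = 787 samples

787


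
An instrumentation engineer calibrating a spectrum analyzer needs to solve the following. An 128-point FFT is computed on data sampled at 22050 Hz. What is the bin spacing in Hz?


DFT frequency resolution:
df = fs / N
   = 22050 / 128
   = 172.2656 Hz

172.2656 Hz


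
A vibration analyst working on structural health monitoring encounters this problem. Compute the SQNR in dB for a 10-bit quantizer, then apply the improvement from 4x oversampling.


Step 1 — baseline SQNR at Nyquist:
SQNR_base = 6.02*N + 1.76
          = 6.02*10 + 1.76
          = 61.96 dB

Step 2 — oversampling processing gain:
G = 10*log10(OSR) = 10*log10(4) = 6.02 dB

Step 3 — total:
SQNR_total = 61.96 + 6.02 = 67.98 dB

Base SQNR = 61.96 dB; oversampled SQNR = 67.98 dB


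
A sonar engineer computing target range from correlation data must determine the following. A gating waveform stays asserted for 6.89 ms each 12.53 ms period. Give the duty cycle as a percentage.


Duty cycle as a percentage:
DC = (t_on / T) * 100
   = (6.89 / 12.53) * 100
   = 0.54988 * 100
   = 54.99 %

54.99 %


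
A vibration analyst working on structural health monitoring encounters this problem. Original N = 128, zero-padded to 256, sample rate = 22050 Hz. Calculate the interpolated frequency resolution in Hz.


Frequency resolution after zero-padding:
N_padded = 128 * 2 = 256
df = fs / N_padded
   = 22050 / 256
   = 86.1328 Hz

86.1328 Hz


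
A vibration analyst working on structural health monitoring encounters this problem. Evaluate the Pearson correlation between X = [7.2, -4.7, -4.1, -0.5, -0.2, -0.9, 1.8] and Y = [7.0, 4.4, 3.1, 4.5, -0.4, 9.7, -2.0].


Pearson correlation coefficient (population):
r = cov(X,Y) / (std(X) * std(Y))
Mean X = -0.2, Mean Y = 3.7571
Cov(X,Y) = 1.11
Std(X) = 3.680062, Std(Y) = 3.735106
r = 0.0808

0.0808


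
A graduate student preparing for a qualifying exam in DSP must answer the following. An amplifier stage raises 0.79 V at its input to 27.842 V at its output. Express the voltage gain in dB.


Voltage gain in dB:
G = 20 * log10(Vout / Vin)
  = 20 * log10(27.842 / 0.79)
  = 20 * log10(35.243038)
  = 20 * 1.547073
  = 30.94 dB

30.94 dB


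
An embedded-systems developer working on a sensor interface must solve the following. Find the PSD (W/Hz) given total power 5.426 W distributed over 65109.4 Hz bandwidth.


Power spectral density:
PSD = P / BW
    = 5.426 / 65109.4
    = 8.334e-05 W/Hz

8.334e-05 W/Hz


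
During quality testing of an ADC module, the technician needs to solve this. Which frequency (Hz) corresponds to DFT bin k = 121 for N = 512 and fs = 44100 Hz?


Frequency of DFT bin k:
f_k = k * fs / N
    = 121 * 44100 / 512
    = 5336100 / 512
    = 10422.07 Hz

10422.07 Hz


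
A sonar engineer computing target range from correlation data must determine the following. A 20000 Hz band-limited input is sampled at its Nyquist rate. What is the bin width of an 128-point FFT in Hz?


Step 1 — Nyquist sampling rate:
fs = 2 * fmax = 2 * 20000 = 40000 Hz

Step 2 — DFT bin spacing:
df = fs / N = 40000 / 128 = 312.5 Hz

312.5 Hz


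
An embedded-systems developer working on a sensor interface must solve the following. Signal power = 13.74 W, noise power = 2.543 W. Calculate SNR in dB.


SNR in decibels:
SNR = 10 * log10(Ps / Pn)
    = 10 * log10(13.74 / 2.543)
    = 10 * log10(5.4031)
    = 10 * 0.7326
    = 7.33 dB

7.33 dB


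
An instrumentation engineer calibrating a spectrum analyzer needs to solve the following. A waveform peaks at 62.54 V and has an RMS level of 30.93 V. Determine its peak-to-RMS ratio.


Crest factor is the ratio of peak to RMS:
CF = V_peak / V_rms
   = 62.54 / 30.93
   = 2.022

2.022


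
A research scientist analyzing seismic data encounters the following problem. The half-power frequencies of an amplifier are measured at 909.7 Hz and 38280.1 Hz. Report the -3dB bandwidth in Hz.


Bandwidth is the difference of -3dB frequencies:
BW = f_high - f_low
   = 38280.1 - 909.7
   = 37370.4 Hz

37370.4 Hz


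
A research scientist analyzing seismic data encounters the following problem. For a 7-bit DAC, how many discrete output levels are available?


Number of quantization levels = 2^N
= 2^7
= 128

128


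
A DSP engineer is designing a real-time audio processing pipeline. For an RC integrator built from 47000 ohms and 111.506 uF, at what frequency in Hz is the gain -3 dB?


Cutoff frequency of a first-order RC filter:
fc = 1 / (2 * pi * R * C)
C = 111.506 uF = 0.000111506 F
fc = 1 / (2 * pi * 47000 * 0.000111506)
   = 1 / 32.928804460531
   = 0.030369 Hz

0.030369 Hz


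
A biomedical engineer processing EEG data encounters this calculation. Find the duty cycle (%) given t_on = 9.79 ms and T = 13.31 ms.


Duty cycle as a percentage:
DC = (t_on / T) * 100
   = (9.79 / 13.31) * 100
   = 0.735537 * 100
   = 73.55 %

73.55 %


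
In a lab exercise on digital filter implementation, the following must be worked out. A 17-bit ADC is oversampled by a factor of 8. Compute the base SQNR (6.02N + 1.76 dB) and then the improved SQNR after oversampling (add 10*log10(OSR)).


Step 1 — baseline SQNR at Nyquist:
SQNR_base = 6.02*N + 1.76
          = 6.02*17 + 1.76
          = 104.1 dB

Step 2 — oversampling processing gain:
G = 10*log10(OSR) = 10*log10(8) = 9.03 dB

Step 3 — total:
SQNR_total = 104.1 + 9.03 = 113.13 dB

Base SQNR = 104.1 dB; oversampled SQNR = 113.13 dB


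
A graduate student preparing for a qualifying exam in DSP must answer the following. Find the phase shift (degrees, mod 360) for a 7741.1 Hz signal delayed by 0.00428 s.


Phase shift from frequency and time delay:
phi = 360 * f * t_delay
    = 360 * 7741.1 * 0.00428
    = 11927.49 degrees
    mod 360 = 47.49 degrees

47.49 degrees


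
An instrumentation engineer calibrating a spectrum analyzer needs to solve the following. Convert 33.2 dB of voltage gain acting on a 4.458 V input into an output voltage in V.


Output voltage from dB gain:
V_out = V_in * 10^(gain_dB / 20)
      = 4.458 * 10^(33.2 / 20)
      = 4.458 * 45.708819
      = 203.7699 V

203.7699 V


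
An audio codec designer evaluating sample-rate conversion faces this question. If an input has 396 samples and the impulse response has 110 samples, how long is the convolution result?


Linear convolution output length:
L = N + M - 1
  = 396 + 110 - 1
  = 505 samples

505


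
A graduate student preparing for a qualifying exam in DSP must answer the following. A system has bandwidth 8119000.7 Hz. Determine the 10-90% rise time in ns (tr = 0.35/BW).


Rise time from bandwidth relationship:
tr = 0.35 / BW
   = 0.35 / 8119000.7
   = 4.310875352e-08 s
   = 43.1088 ns

43.1088 ns


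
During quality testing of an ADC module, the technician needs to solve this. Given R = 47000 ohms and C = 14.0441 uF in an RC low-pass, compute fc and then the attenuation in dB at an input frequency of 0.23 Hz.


Step 1 — cutoff frequency:
fc = 1 / (2*pi*R*C)
C = 14.0441 uF = 1.40441e-05 F
fc = 1 / (2*pi*47000*1.40441e-05)
   = 0.241117 Hz

Step 2 — magnitude at f = 0.23 Hz:
|H(f)| = 1 / sqrt(1 + (f/fc)^2)
f/fc = 0.23 / 0.241117 = 0.953894
|H| = 1 / sqrt(1 + 0.909914) = 0.7235909
|H|_dB = 20*log10(0.7235909) = -2.81 dB

fc = 0.241117 Hz; |H(0.23 Hz)| = -2.81 dB


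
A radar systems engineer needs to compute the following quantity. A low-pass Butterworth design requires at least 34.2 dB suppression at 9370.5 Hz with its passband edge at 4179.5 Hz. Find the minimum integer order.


Butterworth filter order formula:
n = log10(10^(A/10) - 1) / (2 * log10(f_stop/f_pass))
10^(34.2/10) - 1 = 2629.268
f_stop/f_pass = 9370.5 / 4179.5 = 2.242
n = 4.8766 -> ceil = 5

5


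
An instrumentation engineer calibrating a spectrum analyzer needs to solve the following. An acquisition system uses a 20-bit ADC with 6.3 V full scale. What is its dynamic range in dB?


Dynamic range from full-scale to LSB:
V_min = V_max / 2^bits = 6.3 / 2^20
DR = 20 * log10(V_max / V_min)
   = 20 * log10(2^20)
   = 20 * 20 * log10(2)
   = 120.41 dB

120.41 dB


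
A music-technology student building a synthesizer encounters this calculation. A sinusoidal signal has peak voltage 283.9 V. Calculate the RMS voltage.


RMS voltage for a sinusoidal waveform:
V_rms = V_peak / sqrt(2)
      = 283.9 / 1.414214
      = 200.748 V

200.748 V


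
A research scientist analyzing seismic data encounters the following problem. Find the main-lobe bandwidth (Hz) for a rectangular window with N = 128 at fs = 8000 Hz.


Main lobe width for a rectangular window:
Width = 2 * fs / N
      = 2 * 8000 / 128
      = 16000 / 128
      = 125.0 Hz

125.0 Hz


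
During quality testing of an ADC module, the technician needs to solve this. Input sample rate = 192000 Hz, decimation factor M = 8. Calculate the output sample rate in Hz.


Decimation reduces the sample rate:
fs_out = fs_in / M
       = 192000 / 8
       = 24000.0 Hz

24000.0 Hz


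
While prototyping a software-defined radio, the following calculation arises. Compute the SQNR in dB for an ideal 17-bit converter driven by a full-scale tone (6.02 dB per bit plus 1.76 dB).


Theoretical SNR for a full-scale sinusoid:
SNR = 6.02 * N + 1.76
    = 6.02 * 17 + 1.76
    = 102.34 + 1.76
    = 104.1 dB

104.1 dB


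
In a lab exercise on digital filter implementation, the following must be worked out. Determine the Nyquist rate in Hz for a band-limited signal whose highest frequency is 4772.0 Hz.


The Nyquist rate is twice the maximum frequency component.
fs_min = 2 * fmax
      = 2 * 4772.0
      = 9544.0 Hz

9544.0


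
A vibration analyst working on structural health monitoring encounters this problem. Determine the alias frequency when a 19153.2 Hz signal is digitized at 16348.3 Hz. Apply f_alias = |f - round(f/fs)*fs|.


Compute the nearest integer multiple of fs to the signal:
n = round(19153.2 / 16348.3) = 1
f_alias = |19153.2 - 1 * 16348.3|
        = |19153.2 - 16348.3|
        = 2804.9 Hz

2804.9


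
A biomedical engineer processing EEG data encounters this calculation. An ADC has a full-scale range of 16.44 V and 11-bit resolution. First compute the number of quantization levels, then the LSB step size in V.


Step 1 — number of quantization levels:
L = 2^N = 2^11 = 2048

Step 2 — LSB step size:
delta = Vfs / L
      = 16.44 / 2048
      = 0.00802734 V

Levels = 2048; step size = 0.00802734 V


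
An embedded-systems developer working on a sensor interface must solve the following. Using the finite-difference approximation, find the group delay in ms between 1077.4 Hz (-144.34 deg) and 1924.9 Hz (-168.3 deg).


Group delay from phase difference:
tau = -d(phi)/d(omega)
d(phi) = -23.96 deg = -0.418181 rad
d(omega) = 2*pi*(1924.9 - 1077.4) = 5324.9995 rad/s
tau = -(-0.418181) / 5324.9995
    = 0.0785 ms

0.0785 ms


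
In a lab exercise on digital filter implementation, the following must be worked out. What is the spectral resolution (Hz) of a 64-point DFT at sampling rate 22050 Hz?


DFT frequency resolution:
df = fs / N
   = 22050 / 64
   = 344.5312 Hz

344.5312 Hz


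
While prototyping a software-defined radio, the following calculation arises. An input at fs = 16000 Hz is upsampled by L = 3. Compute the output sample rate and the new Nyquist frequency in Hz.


Step 1 — output sample rate after interpolation by L:
fs_out = L * fs_in = 3 * 16000 = 48000 Hz

Step 2 — Nyquist frequency of the output stream:
f_Nyq = fs_out / 2 = 48000 / 2 = 24000.0 Hz

fs_out = 48000 Hz; f_Nyquist = 24000.0 Hz


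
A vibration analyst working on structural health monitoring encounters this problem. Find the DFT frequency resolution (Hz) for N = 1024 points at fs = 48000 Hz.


DFT frequency resolution:
df = fs / N
   = 48000 / 1024
   = 46.875 Hz

46.875 Hz


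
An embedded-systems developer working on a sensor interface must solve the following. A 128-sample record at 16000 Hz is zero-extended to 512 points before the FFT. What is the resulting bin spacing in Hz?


Frequency resolution after zero-padding:
N_padded = 128 * 4 = 512
df = fs / N_padded
   = 16000 / 512
   = 31.25 Hz

31.25 Hz


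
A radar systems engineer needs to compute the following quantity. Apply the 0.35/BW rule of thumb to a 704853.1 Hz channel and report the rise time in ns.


Rise time from bandwidth relationship:
tr = 0.35 / BW
   = 0.35 / 704853.1
   = 4.965573678e-07 s
   = 496.5574 ns

496.5574 ns


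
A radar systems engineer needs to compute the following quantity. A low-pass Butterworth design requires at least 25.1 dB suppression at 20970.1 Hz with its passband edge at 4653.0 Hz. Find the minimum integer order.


Butterworth filter order formula:
n = log10(10^(A/10) - 1) / (2 * log10(f_stop/f_pass))
10^(25.1/10) - 1 = 322.5937
f_stop/f_pass = 20970.1 / 4653.0 = 4.5068
n = 1.9183 -> ceil = 2

2


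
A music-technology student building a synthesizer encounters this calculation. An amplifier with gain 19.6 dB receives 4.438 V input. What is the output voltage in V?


Output voltage from dB gain:
V_out = V_in * 10^(gain_dB / 20)
      = 4.438 * 10^(19.6 / 20)
      = 4.438 * 9.549926
      = 42.3826 V

42.3826 V


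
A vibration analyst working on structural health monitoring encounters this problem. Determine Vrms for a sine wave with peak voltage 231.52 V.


RMS voltage for a sinusoidal waveform:
V_rms = V_peak / sqrt(2)
      = 231.52 / 1.414214
      = 163.709 V

163.709 V


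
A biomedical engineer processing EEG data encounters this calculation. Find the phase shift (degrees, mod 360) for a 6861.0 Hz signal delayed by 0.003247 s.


Phase shift from frequency and time delay:
phi = 360 * f * t_delay
    = 360 * 6861.0 * 0.003247
    = 8019.96 degrees
    mod 360 = 99.96 degrees

99.96 degrees


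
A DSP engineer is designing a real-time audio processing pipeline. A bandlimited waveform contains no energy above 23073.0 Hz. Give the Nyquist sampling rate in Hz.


The Nyquist rate is twice the maximum frequency component.
fs_min = 2 * fmax
      = 2 * 23073.0
      = 46146.0 Hz

46146.0


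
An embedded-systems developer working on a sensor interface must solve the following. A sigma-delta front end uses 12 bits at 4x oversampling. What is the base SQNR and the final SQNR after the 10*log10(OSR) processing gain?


Step 1 — baseline SQNR at Nyquist:
SQNR_base = 6.02*N + 1.76
          = 6.02*12 + 1.76
          = 74.0 dB

Step 2 — oversampling processing gain:
G = 10*log10(OSR) = 10*log10(4) = 6.02 dB

Step 3 — total:
SQNR_total = 74.0 + 6.02 = 80.02 dB

Base SQNR = 74.0 dB; oversampled SQNR = 80.02 dB


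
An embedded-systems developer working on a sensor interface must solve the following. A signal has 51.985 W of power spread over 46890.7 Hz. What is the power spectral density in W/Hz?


Power spectral density:
PSD = P / BW
    = 51.985 / 46890.7
    = 0.00110864 W/Hz

0.00110864 W/Hz


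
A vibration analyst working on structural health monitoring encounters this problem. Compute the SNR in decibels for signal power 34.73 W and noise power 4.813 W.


SNR in decibels:
SNR = 10 * log10(Ps / Pn)
    = 10 * log10(34.73 / 4.813)
    = 10 * log10(7.2159)
    = 10 * 0.8583
    = 8.58 dB

8.58 dB


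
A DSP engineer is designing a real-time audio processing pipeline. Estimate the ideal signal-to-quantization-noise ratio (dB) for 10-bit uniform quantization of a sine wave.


Theoretical SNR for a full-scale sinusoid:
SNR = 6.02 * N + 1.76
    = 6.02 * 10 + 1.76
    = 60.2 + 1.76
    = 61.96 dB

61.96 dB


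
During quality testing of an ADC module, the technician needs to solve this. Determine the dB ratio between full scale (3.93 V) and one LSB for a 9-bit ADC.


Dynamic range from full-scale to LSB:
V_min = V_max / 2^bits = 3.93 / 2^9
DR = 20 * log10(V_max / V_min)
   = 20 * log10(2^9)
   = 20 * 9 * log10(2)
   = 54.19 dB

54.19 dB


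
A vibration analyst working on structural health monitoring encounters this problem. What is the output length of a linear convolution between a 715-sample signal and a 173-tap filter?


Linear convolution output length:
L = N + M - 1
  = 715 + 173 - 1
  = 887 samples

887


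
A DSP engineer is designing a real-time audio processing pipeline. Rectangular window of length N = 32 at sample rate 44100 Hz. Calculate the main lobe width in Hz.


Main lobe width for a rectangular window:
Width = 2 * fs / N
      = 2 * 44100 / 32
      = 88200 / 32
      = 2756.25 Hz

2756.25 Hz


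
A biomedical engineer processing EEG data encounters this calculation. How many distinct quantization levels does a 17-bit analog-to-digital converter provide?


Number of quantization levels = 2^N
= 2^17
= 131072

131072


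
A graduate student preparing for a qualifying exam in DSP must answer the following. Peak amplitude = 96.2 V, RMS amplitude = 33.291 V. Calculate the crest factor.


Crest factor is the ratio of peak to RMS:
CF = V_peak / V_rms
   = 96.2 / 33.291
   = 2.8897

2.8897


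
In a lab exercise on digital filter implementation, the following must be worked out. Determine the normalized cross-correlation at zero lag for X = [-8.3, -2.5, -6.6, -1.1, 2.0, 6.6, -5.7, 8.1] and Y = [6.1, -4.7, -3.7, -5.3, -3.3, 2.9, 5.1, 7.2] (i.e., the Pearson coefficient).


Pearson correlation coefficient (population):
r = cov(X,Y) / (std(X) * std(Y))
Mean X = -0.9375, Mean Y = 0.5375
Cov(X,Y) = 4.648906
Std(X) = 5.684835, Std(Y) = 4.948721
r = 0.1652

0.1652


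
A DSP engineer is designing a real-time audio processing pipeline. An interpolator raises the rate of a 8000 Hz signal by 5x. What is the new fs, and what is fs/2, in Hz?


Step 1 — output sample rate after interpolation by L:
fs_out = L * fs_in = 5 * 8000 = 40000 Hz

Step 2 — Nyquist frequency of the output stream:
f_Nyq = fs_out / 2 = 40000 / 2 = 20000.0 Hz

fs_out = 40000 Hz; f_Nyquist = 20000.0 Hz


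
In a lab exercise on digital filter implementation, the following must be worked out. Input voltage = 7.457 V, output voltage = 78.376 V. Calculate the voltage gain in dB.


Voltage gain in dB:
G = 20 * log10(Vout / Vin)
  = 20 * log10(78.376 / 7.457)
  = 20 * log10(10.510393)
  = 20 * 1.021619
  = 20.43 dB

20.43 dB


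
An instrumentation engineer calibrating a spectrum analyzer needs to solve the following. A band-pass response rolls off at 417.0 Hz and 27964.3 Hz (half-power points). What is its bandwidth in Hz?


Bandwidth is the difference of -3dB frequencies:
BW = f_high - f_low
   = 27964.3 - 417.0
   = 27547.3 Hz

27547.3 Hz


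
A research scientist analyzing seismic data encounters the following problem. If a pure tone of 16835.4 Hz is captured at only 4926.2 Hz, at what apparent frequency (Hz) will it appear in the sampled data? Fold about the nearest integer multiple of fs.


Compute the nearest integer multiple of fs to the signal:
n = round(16835.4 / 4926.2) = 3
f_alias = |16835.4 - 3 * 4926.2|
        = |16835.4 - 14778.6|
        = 2056.8 Hz

2056.8


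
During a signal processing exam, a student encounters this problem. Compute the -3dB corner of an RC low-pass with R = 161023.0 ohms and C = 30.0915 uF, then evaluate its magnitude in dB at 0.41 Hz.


Step 1 — cutoff frequency:
fc = 1 / (2*pi*R*C)
C = 30.0915 uF = 3.00915e-05 F
fc = 1 / (2*pi*161023.0*3.00915e-05)
   = 0.0328464 Hz

Step 2 — magnitude at f = 0.41 Hz:
|H(f)| = 1 / sqrt(1 + (f/fc)^2)
f/fc = 0.41 / 0.0328464 = 12.482342
|H| = 1 / sqrt(1 + 155.808862) = 0.0798573
|H|_dB = 20*log10(0.0798573) = -21.95 dB

fc = 0.0328464 Hz; |H(0.41 Hz)| = -21.95 dB


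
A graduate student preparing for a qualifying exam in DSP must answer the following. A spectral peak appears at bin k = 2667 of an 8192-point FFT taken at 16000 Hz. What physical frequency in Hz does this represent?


Frequency of DFT bin k:
f_k = k * fs / N
    = 2667 * 16000 / 8192
    = 42672000 / 8192
    = 5208.984 Hz

5208.984 Hz


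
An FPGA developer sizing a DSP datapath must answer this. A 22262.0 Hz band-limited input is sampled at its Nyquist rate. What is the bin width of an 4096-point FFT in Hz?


Step 1 — Nyquist sampling rate:
fs = 2 * fmax = 2 * 22262.0 = 44524.0 Hz

Step 2 — DFT bin spacing:
df = fs / N = 44524.0 / 4096 = 10.8701 Hz

10.8701 Hz


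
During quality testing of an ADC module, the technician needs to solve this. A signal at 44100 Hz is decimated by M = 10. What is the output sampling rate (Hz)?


Decimation reduces the sample rate:
fs_out = fs_in / M
       = 44100 / 10
       = 4410.0 Hz

4410.0 Hz


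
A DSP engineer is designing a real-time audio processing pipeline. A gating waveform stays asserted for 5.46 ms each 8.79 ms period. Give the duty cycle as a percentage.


Duty cycle as a percentage:
DC = (t_on / T) * 100
   = (5.46 / 8.79) * 100
   = 0.62116 * 100
   = 62.12 %

62.12 %


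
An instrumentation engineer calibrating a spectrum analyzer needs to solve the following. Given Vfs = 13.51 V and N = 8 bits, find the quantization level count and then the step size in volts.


Step 1 — number of quantization levels:
L = 2^N = 2^8 = 256

Step 2 — LSB step size:
delta = Vfs / L
      = 13.51 / 256
      = 0.05277344 V

Levels = 256; step size = 0.05277344 V


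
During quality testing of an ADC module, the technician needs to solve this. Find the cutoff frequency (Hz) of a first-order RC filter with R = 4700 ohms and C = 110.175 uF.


Cutoff frequency of a first-order RC filter:
fc = 1 / (2 * pi * R * C)
C = 110.175 uF = 0.000110175 F
fc = 1 / (2 * pi * 4700 * 0.000110175)
   = 1 / 3.253574723727
   = 0.307354 Hz

0.307354 Hz


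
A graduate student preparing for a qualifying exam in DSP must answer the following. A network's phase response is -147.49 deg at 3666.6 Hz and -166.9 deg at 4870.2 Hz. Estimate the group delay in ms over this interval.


Group delay from phase difference:
tau = -d(phi)/d(omega)
d(phi) = -19.41 deg = -0.338768 rad
d(omega) = 2*pi*(4870.2 - 3666.6) = 7562.4418 rad/s
tau = -(-0.338768) / 7562.4418
    = 0.0448 ms

0.0448 ms


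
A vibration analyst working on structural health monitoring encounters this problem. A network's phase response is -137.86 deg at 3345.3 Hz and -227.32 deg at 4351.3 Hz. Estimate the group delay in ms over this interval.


Group delay from phase difference:
tau = -d(phi)/d(omega)
d(phi) = -89.46 deg = -1.561372 rad
d(omega) = 2*pi*(4351.3 - 3345.3) = 6320.8844 rad/s
tau = -(-1.561372) / 6320.8844
    = 0.247 ms

0.247 ms


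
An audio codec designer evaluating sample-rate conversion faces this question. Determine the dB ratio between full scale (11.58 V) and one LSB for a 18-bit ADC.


Dynamic range from full-scale to LSB:
V_min = V_max / 2^bits = 11.58 / 2^18
DR = 20 * log10(V_max / V_min)
   = 20 * log10(2^18)
   = 20 * 18 * log10(2)
   = 108.37 dB

108.37 dB


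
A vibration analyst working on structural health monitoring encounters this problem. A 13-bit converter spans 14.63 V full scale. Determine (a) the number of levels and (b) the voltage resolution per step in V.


Step 1 — number of quantization levels:
L = 2^N = 2^13 = 8192

Step 2 — LSB step size:
delta = Vfs / L
      = 14.63 / 8192
      = 0.00178589 V

Levels = 8192; step size = 0.00178589 V


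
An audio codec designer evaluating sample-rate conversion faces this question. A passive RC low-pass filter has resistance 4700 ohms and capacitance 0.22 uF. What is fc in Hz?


Cutoff frequency of a first-order RC filter:
fc = 1 / (2 * pi * R * C)
C = 0.22 uF = 2.2e-07 F
fc = 1 / (2 * pi * 4700 * 2.2e-07)
   = 1 / 0.0064968136076237
   = 153.921608 Hz

153.921608 Hz


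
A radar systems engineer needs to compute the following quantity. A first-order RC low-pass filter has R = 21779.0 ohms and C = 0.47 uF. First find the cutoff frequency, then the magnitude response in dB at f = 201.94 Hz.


Step 1 — cutoff frequency:
fc = 1 / (2*pi*R*C)
C = 0.47 uF = 4.7e-07 F
fc = 1 / (2*pi*21779.0*4.7e-07)
   = 15.5484 Hz

Step 2 — magnitude at f = 201.94 Hz:
|H(f)| = 1 / sqrt(1 + (f/fc)^2)
f/fc = 201.94 / 15.5484 = 12.987832
|H| = 1 / sqrt(1 + 168.68378) = 0.0767679
|H|_dB = 20*log10(0.0767679) = -22.3 dB

fc = 15.5484 Hz; |H(201.94 Hz)| = -22.3 dB


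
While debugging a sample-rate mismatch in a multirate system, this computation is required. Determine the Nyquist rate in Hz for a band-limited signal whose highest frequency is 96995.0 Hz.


The Nyquist rate is twice the maximum frequency component.
fs_min = 2 * fmax
      = 2 * 96995.0
      = 193990.0 Hz

193990.0


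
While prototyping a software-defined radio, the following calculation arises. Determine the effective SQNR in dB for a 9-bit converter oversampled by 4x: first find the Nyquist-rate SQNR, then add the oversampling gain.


Step 1 — baseline SQNR at Nyquist:
SQNR_base = 6.02*N + 1.76
          = 6.02*9 + 1.76
          = 55.94 dB

Step 2 — oversampling processing gain:
G = 10*log10(OSR) = 10*log10(4) = 6.02 dB

Step 3 — total:
SQNR_total = 55.94 + 6.02 = 61.96 dB

Base SQNR = 55.94 dB; oversampled SQNR = 61.96 dB


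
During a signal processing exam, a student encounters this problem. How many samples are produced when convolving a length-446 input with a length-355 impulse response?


Linear convolution output length:
L = N + M - 1
  = 446 + 355 - 1
  = 800 samples

800


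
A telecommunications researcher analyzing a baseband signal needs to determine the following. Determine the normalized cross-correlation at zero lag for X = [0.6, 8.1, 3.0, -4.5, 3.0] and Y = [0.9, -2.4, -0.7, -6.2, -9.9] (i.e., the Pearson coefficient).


Pearson correlation coefficient (population):
r = cov(X,Y) / (std(X) * std(Y))
Mean X = 2.04, Mean Y = -3.66
Cov(X,Y) = 2.9064
Std(X) = 4.084409, Std(Y) = 3.912339
r = 0.1819

0.1819


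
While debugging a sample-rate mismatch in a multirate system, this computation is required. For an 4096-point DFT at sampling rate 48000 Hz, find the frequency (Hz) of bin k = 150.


Frequency of DFT bin k:
f_k = k * fs / N
    = 150 * 48000 / 4096
    = 7200000 / 4096
    = 1757.812 Hz

1757.812 Hz


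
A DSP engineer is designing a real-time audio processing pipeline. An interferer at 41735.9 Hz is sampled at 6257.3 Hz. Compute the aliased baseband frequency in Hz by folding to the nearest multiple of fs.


Compute the nearest integer multiple of fs to the signal:
n = round(41735.9 / 6257.3) = 7
f_alias = |41735.9 - 7 * 6257.3|
        = |41735.9 - 43801.1|
        = 2065.2 Hz

2065.2


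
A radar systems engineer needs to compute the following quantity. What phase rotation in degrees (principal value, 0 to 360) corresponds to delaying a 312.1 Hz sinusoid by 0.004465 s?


Phase shift from frequency and time delay:
phi = 360 * f * t_delay
    = 360 * 312.1 * 0.004465
    = 501.67 degrees
    mod 360 = 141.67 degrees

141.67 degrees


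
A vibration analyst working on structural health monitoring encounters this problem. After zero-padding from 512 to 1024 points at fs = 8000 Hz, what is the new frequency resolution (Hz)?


Frequency resolution after zero-padding:
N_padded = 512 * 2 = 1024
df = fs / N_padded
   = 8000 / 1024
   = 7.8125 Hz

7.8125 Hz


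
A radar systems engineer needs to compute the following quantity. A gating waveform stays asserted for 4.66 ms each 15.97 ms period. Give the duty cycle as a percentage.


Duty cycle as a percentage:
DC = (t_on / T) * 100
   = (4.66 / 15.97) * 100
   = 0.291797 * 100
   = 29.18 %

29.18 %


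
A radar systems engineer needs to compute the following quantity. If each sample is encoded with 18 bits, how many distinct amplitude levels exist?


Number of quantization levels = 2^N
= 2^18
= 262144

262144


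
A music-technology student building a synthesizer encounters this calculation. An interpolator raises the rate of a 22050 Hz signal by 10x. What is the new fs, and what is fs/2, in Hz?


Step 1 — output sample rate after interpolation by L:
fs_out = L * fs_in = 10 * 22050 = 220500 Hz

Step 2 — Nyquist frequency of the output stream:
f_Nyq = fs_out / 2 = 220500 / 2 = 110250.0 Hz

fs_out = 220500 Hz; f_Nyquist = 110250.0 Hz


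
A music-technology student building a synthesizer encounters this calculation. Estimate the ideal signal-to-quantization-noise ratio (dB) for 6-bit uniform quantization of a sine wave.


Theoretical SNR for a full-scale sinusoid:
SNR = 6.02 * N + 1.76
    = 6.02 * 6 + 1.76
    = 36.12 + 1.76
    = 37.88 dB

37.88 dB


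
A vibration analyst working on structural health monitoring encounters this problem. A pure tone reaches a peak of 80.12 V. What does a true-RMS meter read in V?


RMS voltage for a sinusoidal waveform:
V_rms = V_peak / sqrt(2)
      = 80.12 / 1.414214
      = 56.653 V

56.653 V


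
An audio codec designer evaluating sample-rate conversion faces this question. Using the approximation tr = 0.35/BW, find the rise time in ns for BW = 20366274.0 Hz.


Rise time from bandwidth relationship:
tr = 0.35 / BW
   = 0.35 / 20366274.0
   = 1.718527405e-08 s
   = 17.1853 ns

17.1853 ns


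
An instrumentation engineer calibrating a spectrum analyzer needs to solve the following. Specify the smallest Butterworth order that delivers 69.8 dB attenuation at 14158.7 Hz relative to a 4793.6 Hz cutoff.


Butterworth filter order formula:
n = log10(10^(A/10) - 1) / (2 * log10(f_stop/f_pass))
10^(69.8/10) - 1 = 9549924.8602
f_stop/f_pass = 14158.7 / 4793.6 = 2.9537
n = 7.4198 -> ceil = 8

8


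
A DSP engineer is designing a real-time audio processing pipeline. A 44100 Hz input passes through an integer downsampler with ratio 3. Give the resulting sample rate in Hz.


Decimation reduces the sample rate:
fs_out = fs_in / M
       = 44100 / 3
       = 14700.0 Hz

14700.0 Hz


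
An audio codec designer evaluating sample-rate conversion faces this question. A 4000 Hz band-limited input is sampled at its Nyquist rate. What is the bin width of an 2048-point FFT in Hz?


Step 1 — Nyquist sampling rate:
fs = 2 * fmax = 2 * 4000 = 8000 Hz

Step 2 — DFT bin spacing:
df = fs / N = 8000 / 2048 = 3.9062 Hz

3.9062 Hz


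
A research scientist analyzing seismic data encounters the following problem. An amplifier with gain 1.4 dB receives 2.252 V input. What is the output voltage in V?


Output voltage from dB gain:
V_out = V_in * 10^(gain_dB / 20)
      = 2.252 * 10^(1.4 / 20)
      = 2.252 * 1.174898
      = 2.6459 V

2.6459 V


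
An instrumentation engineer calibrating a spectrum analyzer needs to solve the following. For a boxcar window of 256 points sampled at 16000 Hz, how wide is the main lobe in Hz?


Main lobe width for a rectangular window:
Width = 2 * fs / N
      = 2 * 16000 / 256
      = 32000 / 256
      = 125.0 Hz

125.0 Hz


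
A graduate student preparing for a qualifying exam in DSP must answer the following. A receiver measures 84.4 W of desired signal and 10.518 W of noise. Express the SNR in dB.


SNR in decibels:
SNR = 10 * log10(Ps / Pn)
    = 10 * log10(84.4 / 10.518)
    = 10 * log10(8.0243)
    = 10 * 0.9044
    = 9.04 dB

9.04 dB


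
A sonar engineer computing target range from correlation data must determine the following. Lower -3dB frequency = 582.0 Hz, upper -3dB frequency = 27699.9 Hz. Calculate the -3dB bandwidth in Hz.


Bandwidth is the difference of -3dB frequencies:
BW = f_high - f_low
   = 27699.9 - 582.0
   = 27117.9 Hz

27117.9 Hz


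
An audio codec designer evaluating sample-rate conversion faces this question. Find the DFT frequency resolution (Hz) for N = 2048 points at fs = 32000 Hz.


DFT frequency resolution:
df = fs / N
   = 32000 / 2048
   = 15.625 Hz

15.625 Hz


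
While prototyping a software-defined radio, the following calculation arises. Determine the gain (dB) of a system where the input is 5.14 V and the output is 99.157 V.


Voltage gain in dB:
G = 20 * log10(Vout / Vin)
  = 20 * log10(99.157 / 5.14)
  = 20 * log10(19.291245)
  = 20 * 1.28536
  = 25.71 dB

25.71 dB


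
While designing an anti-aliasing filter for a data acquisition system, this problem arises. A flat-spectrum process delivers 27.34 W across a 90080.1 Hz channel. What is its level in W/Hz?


Power spectral density:
PSD = P / BW
    = 27.34 / 90080.1
    = 0.00030351 W/Hz

0.00030351 W/Hz


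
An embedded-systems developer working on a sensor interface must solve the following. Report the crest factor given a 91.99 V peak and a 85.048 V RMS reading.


Crest factor is the ratio of peak to RMS:
CF = V_peak / V_rms
   = 91.99 / 85.048
   = 1.0816

1.0816


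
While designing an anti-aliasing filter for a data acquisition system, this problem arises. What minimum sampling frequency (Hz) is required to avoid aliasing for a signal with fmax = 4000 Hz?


The Nyquist rate is twice the maximum frequency component.
fs_min = 2 * fmax
      = 2 * 4000
      = 8000 Hz

8000


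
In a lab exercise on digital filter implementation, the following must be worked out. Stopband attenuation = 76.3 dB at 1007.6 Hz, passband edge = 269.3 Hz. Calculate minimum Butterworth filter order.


Butterworth filter order formula:
n = log10(10^(A/10) - 1) / (2 * log10(f_stop/f_pass))
10^(76.3/10) - 1 = 42657950.8802
f_stop/f_pass = 1007.6 / 269.3 = 3.7416
n = 6.6573 -> ceil = 7

7
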